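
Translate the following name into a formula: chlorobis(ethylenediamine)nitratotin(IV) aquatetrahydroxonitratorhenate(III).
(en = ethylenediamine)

Cation [Sn…]: ligand charges -2, Sn(IV) ⇒ ion charge 2+.
Anion [Re…]: ligand charges -5, Re(III) ⇒ ion charge 2−.
One 2+ cation balances one 2− anion.

[SnCl(en)2(NO3)][Re(H2O)(NO3)(OH)4]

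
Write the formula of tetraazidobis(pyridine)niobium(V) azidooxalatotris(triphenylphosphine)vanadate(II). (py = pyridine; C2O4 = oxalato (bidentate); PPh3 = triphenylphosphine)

Cation [Nb…]: ligand charges -4, Nb(V) ⇒ ion charge 1+.
Anion [V…]: ligand charges -3, V(II) ⇒ ion charge 1−.
One 1+ cation balances one 1− anion.

[Nb(N3)4(py)2][V(C2O4)(N3)(PPh3)3]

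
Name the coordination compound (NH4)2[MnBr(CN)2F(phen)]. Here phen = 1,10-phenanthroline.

The 2 ammonium counter-ions carry a total charge of +2, so each complex ion is 2−.
Ligand charges: 1×bromo (-1 each), 2×cyano (-1 each), 1×fluoro (-1 each), 1×1,10-phenanthroline (neutral); total -4. So Mn + (-4) = 2−, giving Mn = +2.
Ligands are named alphabetically: bromo before cyano before fluoro before phenanthroline.
The complex ion is anionic, so manganese takes the -ate form manganate(II).

ammonium bromodicyanofluoro(1,10-phenanthroline)manganate(II)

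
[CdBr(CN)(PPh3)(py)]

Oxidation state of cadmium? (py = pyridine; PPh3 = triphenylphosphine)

+2

No counter-ion: the bracketed complex is neutral.
Ligand charges: 1×CN = -1; 1×py neutral; 1×PPh3 neutral; 1×Br = -1; sum -2.
Cd + (-2) = 0 ⇒ Cd is +2.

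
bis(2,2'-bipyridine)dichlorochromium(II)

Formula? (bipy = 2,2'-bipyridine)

Ligands: 2 chloro (Cl, -1), 2 2,2'-bipyridine (bipy, neutral). Ligand charge sum = -2.
With Cr in oxidation state +2, the complex ion is [Cr...].

[Cr(bipy)2Cl2]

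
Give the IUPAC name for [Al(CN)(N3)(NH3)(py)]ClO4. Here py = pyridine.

The 1 perchlorate counter-ion carries a total charge of -1, so each complex ion is 1+.
Ligand charges: 1×ammine (neutral), 1×cyano (-1 each), 1×azido (-1 each), 1×pyridine (neutral); total -2. So Al + (-2) = 1+, giving Al = +3.
Ligands are named alphabetically: ammine before azido before cyano before pyridine.

ammineazidocyano(pyridine)aluminium(III) perchlorate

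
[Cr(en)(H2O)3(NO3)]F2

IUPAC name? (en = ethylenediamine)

triaqua(ethylenediamine)nitratochromium(III) fluoride

The 2 fluoride counter-ions carry a total charge of -2, so each complex ion is 2+.
Ligand charges: 1×nitrato (-1 each), 3×aqua (neutral), 1×ethylenediamine (neutral); total -1. So Cr + (-1) = 2+, giving Cr = +3.
Ligands are named alphabetically: aqua before ethylenediamine before nitrato.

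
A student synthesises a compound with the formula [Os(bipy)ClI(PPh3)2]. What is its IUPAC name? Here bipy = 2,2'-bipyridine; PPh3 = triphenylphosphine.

(2,2'-bipyridine)chloroiodobis(triphenylphosphine)osmium(II)

There is no counter-ion, so the complex is neutral overall.
Ligand charges: 1×iodo (-1 each), 1×2,2'-bipyridine (neutral), 2×triphenylphosphine (neutral), 1×chloro (-1 each); total -2. So Os + (-2) = 0, giving Os = +2.
Ligands are named alphabetically: bipyridine before chloro before iodo before triphenylphosphine.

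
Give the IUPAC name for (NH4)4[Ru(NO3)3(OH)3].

The 4 ammonium counter-ions carry a total charge of +4, so each complex ion is 4−.
Ligand charges: 3×nitrato (-1 each), 3×hydroxo (-1 each); total -6. So Ru + (-6) = 4−, giving Ru = +2.
The complex ion is anionic, so ruthenium takes the -ate form ruthenate(II).

ammonium trihydroxotrinitratoruthenate(II)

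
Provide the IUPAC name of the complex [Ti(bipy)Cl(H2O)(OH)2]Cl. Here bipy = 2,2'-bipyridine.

aqua(2,2'-bipyridine)chlorodihydroxotitanium(IV) chloride

The 1 chloride counter-ion carries a total charge of -1, so each complex ion is 1+.
Ligand charges: 2×hydroxo (-1 each), 1×aqua (neutral), 1×2,2'-bipyridine (neutral), 1×chloro (-1 each); total -3. So Ti + (-3) = 1+, giving Ti = +4.
Ligands are named alphabetically: aqua before bipyridine before chloro before hydroxo.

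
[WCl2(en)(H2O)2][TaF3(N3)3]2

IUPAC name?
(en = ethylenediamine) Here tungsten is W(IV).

diaquadichloro(ethylenediamine)tungsten(IV) triazidotrifluorotantalate(V)

W is given as +4; the cation's ligand charges sum to -2, so the complex cation is 2+.
With 2 anions per cation, each anion must be 2/2 = 1−.
Anion: ligand charges sum to -6; for the ion to be 1−, Ta = +5.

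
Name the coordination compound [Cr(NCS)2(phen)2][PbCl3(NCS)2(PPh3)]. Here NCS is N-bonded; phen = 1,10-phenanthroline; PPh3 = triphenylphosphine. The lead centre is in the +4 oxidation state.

Both ions are complex: the cation is named first with the plain metal name, the anion second with the -ate form; each ion's ligands are alphabetised independently.
Pb is given as +4; the anion's ligand charges sum to -5, so the complex anion is 1−.
A 1:1 salt means the cation carries the equal and opposite charge, 1+.
Cation: ligand charges sum to -2; for the ion to be 1+, Cr = +3.

diisothiocyanatobis(1,10-phenanthroline)chromium(III) trichlorodiisothiocyanato(triphenylphosphine)plumbate(IV)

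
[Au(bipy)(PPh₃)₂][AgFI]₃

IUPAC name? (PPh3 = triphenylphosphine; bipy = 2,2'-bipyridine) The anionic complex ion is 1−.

Both ions are complex: the cation is named first with the plain metal name, the anion second with the -ate form; each ion's ligands are alphabetised independently.
The complex anion is given as 1−; its ligand charges sum to -2, so Ag = +1.
With 3 anions per cation, the cation must be 3×1 = 3+.
Cation: ligand charges sum to 0; for the ion to be 3+, Au = +3.

(2,2'-bipyridine)bis(triphenylphosphine)gold(III) fluoroiodoargentate(I)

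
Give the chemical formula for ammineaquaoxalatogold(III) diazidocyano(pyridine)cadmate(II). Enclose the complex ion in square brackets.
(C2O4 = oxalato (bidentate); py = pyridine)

Cation [Au…]: ligand charges -2, Au(III) ⇒ ion charge 1+.
Anion [Cd…]: ligand charges -3, Cd(II) ⇒ ion charge 1−.
One 1+ cation balances one 1− anion.

[Au(C2O4)(H2O)(NH3)][Cd(CN)(N3)2(py)]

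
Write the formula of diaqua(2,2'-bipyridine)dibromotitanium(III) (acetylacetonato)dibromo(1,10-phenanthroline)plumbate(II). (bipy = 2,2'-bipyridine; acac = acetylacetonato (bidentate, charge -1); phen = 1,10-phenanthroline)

Cation [Ti…]: ligand charges -2, Ti(III) ⇒ ion charge 1+.
Anion [Pb…]: ligand charges -3, Pb(II) ⇒ ion charge 1−.
One 1+ cation balances one 1− anion.

[Ti(bipy)Br2(H2O)2][Pb(acac)Br2(phen)]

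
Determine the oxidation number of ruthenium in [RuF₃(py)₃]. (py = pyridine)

No counter-ion: the bracketed complex is neutral.
Ligand charges: 3×py neutral; 3×F = -3; sum -3.
Ru + (-3) = 0 ⇒ Ru is +3.

+3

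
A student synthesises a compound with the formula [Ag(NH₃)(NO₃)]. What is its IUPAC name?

There is no counter-ion, so the complex is neutral overall.
Ligand charges: 1×nitrato (-1 each), 1×ammine (neutral); total -1. So Ag + (-1) = 0, giving Ag = +1.
Ligands are named alphabetically: ammine before nitrato.

amminenitratosilver(I)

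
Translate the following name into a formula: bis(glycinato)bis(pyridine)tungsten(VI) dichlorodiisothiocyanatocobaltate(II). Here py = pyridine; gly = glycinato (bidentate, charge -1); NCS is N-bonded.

Cation [W…]: ligand charges -2, W(VI) ⇒ ion charge 4+.
Anion [Co…]: ligand charges -4, Co(II) ⇒ ion charge 2−.

[W(gly)2(py)2][CoCl2(NCS)2]2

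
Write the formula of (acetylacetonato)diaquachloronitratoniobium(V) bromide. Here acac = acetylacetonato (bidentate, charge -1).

Ligands: 2 aqua (H2O, neutral), 1 acetylacetonato (acac, -1), 1 chloro (Cl, -1), 1 nitrato (NO3, -1). Ligand charge sum = -3.
With Nb in oxidation state +5, the complex ion is [Nb...]^2+.
Charge balance with bromide (-1) requires 1 complex ion per 2 bromide.

[Nb(acac)Cl(H2O)2(NO3)]Br2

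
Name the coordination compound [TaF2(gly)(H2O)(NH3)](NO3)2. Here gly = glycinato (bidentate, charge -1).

ammineaquadifluoro(glycinato)tantalum(V) nitrate

The 2 nitrate counter-ions carry a total charge of -2, so each complex ion is 2+.
Ligand charges: 1×glycinato (-1 each), 1×aqua (neutral), 1×ammine (neutral), 2×fluoro (-1 each); total -3. So Ta + (-3) = 2+, giving Ta = +5.
Ligands are named alphabetically: ammine before aqua before fluoro before glycinato.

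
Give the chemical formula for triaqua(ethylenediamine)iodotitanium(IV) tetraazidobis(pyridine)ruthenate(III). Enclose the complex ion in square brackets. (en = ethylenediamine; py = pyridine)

[Ti(en)(H2O)3I][Ru(N3)4(py)2]3

Cation [Ti…]: ligand charges -1, Ti(IV) ⇒ ion charge 3+.
Anion [Ru…]: ligand charges -4, Ru(III) ⇒ ion charge 1−.
One 3+ cation requires 3 of the 1− anion.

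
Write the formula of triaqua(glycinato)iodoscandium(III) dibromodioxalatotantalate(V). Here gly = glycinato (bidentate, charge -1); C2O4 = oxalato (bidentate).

[Sc(gly)(H2O)3I][TaBr2(C2O4)2]

Cation [Sc…]: ligand charges -2, Sc(III) ⇒ ion charge 1+.
Anion [Ta…]: ligand charges -6, Ta(V) ⇒ ion charge 1−.
One 1+ cation balances one 1− anion.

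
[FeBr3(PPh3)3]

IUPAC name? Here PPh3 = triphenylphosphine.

tribromotris(triphenylphosphine)iron(III)

There is no counter-ion, so the complex is neutral overall.
Ligand charges: 3×bromo (-1 each), 3×triphenylphosphine (neutral); total -3. So Fe + (-3) = 0, giving Fe = +3.
Ligands are named alphabetically: bromo before triphenylphosphine.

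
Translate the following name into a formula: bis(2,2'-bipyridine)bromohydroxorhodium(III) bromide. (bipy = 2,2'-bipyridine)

Ligands: 1 bromo (Br, -1), 1 hydroxo (OH, -1), 2 2,2'-bipyridine (bipy, neutral). Ligand charge sum = -2.
Charge balance with bromide (-1) requires 1 complex ion per 1 bromide.

[Rh(bipy)2Br(OH)]Br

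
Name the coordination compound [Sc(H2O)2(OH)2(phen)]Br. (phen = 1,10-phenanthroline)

diaquadihydroxo(1,10-phenanthroline)scandium(III) bromide

The 1 bromide counter-ion carries a total charge of -1, so each complex ion is 1+.
Ligand charges: 2×hydroxo (-1 each), 1×1,10-phenanthroline (neutral), 2×aqua (neutral); total -2. So Sc + (-2) = 1+, giving Sc = +3.
Ligands are named alphabetically: aqua before hydroxo before phenanthroline.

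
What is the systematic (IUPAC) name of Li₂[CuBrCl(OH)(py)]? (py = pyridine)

lithium bromochlorohydroxo(pyridine)cuprate(I)

The 2 lithium counter-ions carry a total charge of +2, so each complex ion is 2−.
Ligand charges: 1×bromo (-1 each), 1×chloro (-1 each), 1×pyridine (neutral), 1×hydroxo (-1 each); total -3. So Cu + (-3) = 2−, giving Cu = +1.
Ligands are named alphabetically: bromo before chloro before hydroxo before pyridine.
The complex ion is anionic, so copper takes the -ate form cuprate(I).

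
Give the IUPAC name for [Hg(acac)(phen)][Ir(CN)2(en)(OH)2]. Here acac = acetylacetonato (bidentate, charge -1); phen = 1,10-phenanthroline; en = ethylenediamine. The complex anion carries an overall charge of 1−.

(acetylacetonato)(1,10-phenanthroline)mercury(II) dicyano(ethylenediamine)dihydroxoiridate(III)

Both ions are complex: the cation is named first with the plain metal name, the anion second with the -ate form; each ion's ligands are alphabetised independently.
The complex anion is given as 1−; its ligand charges sum to -4, so Ir = +3.
A 1:1 salt means the cation carries the equal and opposite charge, 1+.
Cation: ligand charges sum to -1; for the ion to be 1+, Hg = +2.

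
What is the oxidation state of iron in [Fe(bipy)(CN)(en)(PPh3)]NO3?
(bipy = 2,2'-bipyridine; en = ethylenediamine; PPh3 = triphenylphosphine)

1 nitrate outside the brackets (-1 each) → the complex ion is 1+.
Ligand charges: 1×CN = -1; 1×bipy neutral; 1×en neutral; 1×PPh3 neutral; sum -1.
Fe + (-1) = 1+ ⇒ Fe is +2.

+2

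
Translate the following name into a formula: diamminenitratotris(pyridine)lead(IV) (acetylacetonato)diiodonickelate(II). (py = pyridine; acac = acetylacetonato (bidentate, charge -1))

Cation [Pb…]: ligand charges -1, Pb(IV) ⇒ ion charge 3+.
Anion [Ni…]: ligand charges -3, Ni(II) ⇒ ion charge 1−.

[Pb(NH3)2(NO3)(py)3][Ni(acac)I2]3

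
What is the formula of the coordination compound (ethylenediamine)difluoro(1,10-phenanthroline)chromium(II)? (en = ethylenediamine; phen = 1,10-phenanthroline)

[Cr(en)F2(phen)]

Ligands: 1 ethylenediamine (en, neutral), 2 fluoro (F, -1), 1 1,10-phenanthroline (phen, neutral). Ligand charge sum = -2.
With Cr in oxidation state +2, the complex ion is [Cr...].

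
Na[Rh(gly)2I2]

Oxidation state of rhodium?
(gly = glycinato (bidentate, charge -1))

1 sodium outside the brackets (+1 each) → the complex ion is 1−.
Ligand charges: 2×I = -2; 2×gly = -2; sum -4.
Rh + (-4) = 1− ⇒ Rh is +3.

+3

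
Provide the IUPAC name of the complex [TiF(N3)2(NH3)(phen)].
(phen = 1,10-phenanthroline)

There is no counter-ion, so the complex is neutral overall.
Ligand charges: 1×1,10-phenanthroline (neutral), 1×ammine (neutral), 1×fluoro (-1 each), 2×azido (-1 each); total -3. So Ti + (-3) = 0, giving Ti = +3.
Ligands are named alphabetically: ammine before azido before fluoro before phenanthroline.

amminediazidofluoro(1,10-phenanthroline)titanium(III)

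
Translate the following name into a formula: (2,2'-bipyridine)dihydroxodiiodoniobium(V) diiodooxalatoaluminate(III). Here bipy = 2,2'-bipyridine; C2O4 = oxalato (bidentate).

[Nb(bipy)I2(OH)2][Al(C2O4)I2]

Cation [Nb…]: ligand charges -4, Nb(V) ⇒ ion charge 1+.
Anion [Al…]: ligand charges -4, Al(III) ⇒ ion charge 1−.
One 1+ cation balances one 1− anion.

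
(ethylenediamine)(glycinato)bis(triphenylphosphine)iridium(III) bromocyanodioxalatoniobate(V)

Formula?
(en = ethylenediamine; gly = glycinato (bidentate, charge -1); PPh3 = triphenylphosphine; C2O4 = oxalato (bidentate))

Cation [Ir…]: ligand charges -1, Ir(III) ⇒ ion charge 2+.
Anion [Nb…]: ligand charges -6, Nb(V) ⇒ ion charge 1−.
One 2+ cation requires 2 of the 1− anion.

[Ir(en)(gly)(PPh3)2][NbBr(C2O4)2(CN)]2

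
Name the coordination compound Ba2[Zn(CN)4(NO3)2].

The 2 barium counter-ions carry a total charge of +4, so each complex ion is 4−.
Ligand charges: 4×cyano (-1 each), 2×nitrato (-1 each); total -6. So Zn + (-6) = 4−, giving Zn = +2.
Ligands are named alphabetically: cyano before nitrato.
The complex ion is anionic, so zinc takes the -ate form zincate(II).

barium tetracyanodinitratozincate(II)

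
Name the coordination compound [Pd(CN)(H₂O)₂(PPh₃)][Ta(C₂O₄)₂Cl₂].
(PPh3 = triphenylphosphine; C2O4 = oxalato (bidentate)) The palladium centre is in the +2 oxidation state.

Both ions are complex: the cation is named first with the plain metal name, the anion second with the -ate form; each ion's ligands are alphabetised independently.
Pd is given as +2; the cation's ligand charges sum to -1, so the complex cation is 1+.
A 1:1 salt means the anion carries the equal and opposite charge, 1−.
Anion: ligand charges sum to -6; for the ion to be 1−, Ta = +5.

diaquacyano(triphenylphosphine)palladium(II) dichlorodioxalatotantalate(V)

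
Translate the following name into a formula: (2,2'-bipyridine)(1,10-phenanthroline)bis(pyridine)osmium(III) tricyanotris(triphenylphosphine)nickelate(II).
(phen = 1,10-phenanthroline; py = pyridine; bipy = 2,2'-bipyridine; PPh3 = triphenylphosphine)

[Os(bipy)(phen)(py)2][Ni(CN)3(PPh3)3]3

Cation [Os…]: ligand charges 0, Os(III) ⇒ ion charge 3+.
Anion [Ni…]: ligand charges -3, Ni(II) ⇒ ion charge 1−.
One 3+ cation requires 3 of the 1− anion.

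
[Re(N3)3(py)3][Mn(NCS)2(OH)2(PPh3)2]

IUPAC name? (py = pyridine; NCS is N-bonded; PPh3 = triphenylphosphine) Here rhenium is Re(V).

Both ions are complex: the cation is named first with the plain metal name, the anion second with the -ate form; each ion's ligands are alphabetised independently.
Re is given as +5; the cation's ligand charges sum to -3, so the complex cation is 2+.
A 1:1 salt means the anion carries the equal and opposite charge, 2−.
Anion: ligand charges sum to -4; for the ion to be 2−, Mn = +2.

triazidotris(pyridine)rhenium(V) dihydroxodiisothiocyanatobis(triphenylphosphine)manganate(II)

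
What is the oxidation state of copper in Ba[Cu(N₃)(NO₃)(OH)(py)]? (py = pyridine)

+1

1 barium outside the brackets (+2 each) → the complex ion is 2−.
Ligand charges: 1×py neutral; 1×N3 = -1; 1×NO3 = -1; 1×OH = -1; sum -3.
Cu + (-3) = 2− ⇒ Cu is +1.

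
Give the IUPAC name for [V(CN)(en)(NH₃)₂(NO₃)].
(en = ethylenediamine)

There is no counter-ion, so the complex is neutral overall.
Ligand charges: 1×nitrato (-1 each), 1×ethylenediamine (neutral), 1×cyano (-1 each), 2×ammine (neutral); total -2. So V + (-2) = 0, giving V = +2.
Ligands are named alphabetically: ammine before cyano before ethylenediamine before nitrato.

diamminecyano(ethylenediamine)nitratovanadium(II)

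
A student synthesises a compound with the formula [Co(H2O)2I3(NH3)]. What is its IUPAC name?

amminediaquatriiodocobalt(III)

There is no counter-ion, so the complex is neutral overall.
Ligand charges: 1×ammine (neutral), 2×aqua (neutral), 3×iodo (-1 each); total -3. So Co + (-3) = 0, giving Co = +3.
Ligands are named alphabetically: ammine before aqua before iodo.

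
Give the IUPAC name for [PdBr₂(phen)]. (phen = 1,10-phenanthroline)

dibromo(1,10-phenanthroline)palladium(II)

There is no counter-ion, so the complex is neutral overall.
Ligand charges: 1×1,10-phenanthroline (neutral), 2×bromo (-1 each); total -2. So Pd + (-2) = 0, giving Pd = +2.
Ligands are named alphabetically: bromo before phenanthroline.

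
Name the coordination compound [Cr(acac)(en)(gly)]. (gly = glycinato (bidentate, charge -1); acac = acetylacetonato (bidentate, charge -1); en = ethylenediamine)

There is no counter-ion, so the complex is neutral overall.
Ligand charges: 1×glycinato (-1 each), 1×acetylacetonato (-1 each), 1×ethylenediamine (neutral); total -2. So Cr + (-2) = 0, giving Cr = +2.
Ligands are named alphabetically: acetylacetonato before ethylenediamine before glycinato.

(acetylacetonato)(ethylenediamine)(glycinato)chromium(II)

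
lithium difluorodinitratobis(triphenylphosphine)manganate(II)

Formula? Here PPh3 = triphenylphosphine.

Ligands: 2 triphenylphosphine (PPh3, neutral), 2 fluoro (F, -1), 2 nitrato (NO3, -1). Ligand charge sum = -4.
Charge balance with lithium (+1) requires 1 complex ion per 2 lithium.

Li2[MnF2(NO3)2(PPh3)2]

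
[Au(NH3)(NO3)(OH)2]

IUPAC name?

There is no counter-ion, so the complex is neutral overall.
Ligand charges: 2×hydroxo (-1 each), 1×ammine (neutral), 1×nitrato (-1 each); total -3. So Au + (-3) = 0, giving Au = +3.
Ligands are named alphabetically: ammine before hydroxo before nitrato.

amminedihydroxonitratogold(III)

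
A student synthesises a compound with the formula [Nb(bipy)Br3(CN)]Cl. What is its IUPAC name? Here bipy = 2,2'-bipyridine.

The 1 chloride counter-ion carries a total charge of -1, so each complex ion is 1+.
Ligand charges: 3×bromo (-1 each), 1×cyano (-1 each), 1×2,2'-bipyridine (neutral); total -4. So Nb + (-4) = 1+, giving Nb = +5.
Ligands are named alphabetically: bipyridine before bromo before cyano.

(2,2'-bipyridine)tribromocyanoniobium(V) chloride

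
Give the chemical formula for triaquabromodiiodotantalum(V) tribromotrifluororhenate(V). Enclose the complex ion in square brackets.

Cation [Ta…]: ligand charges -3, Ta(V) ⇒ ion charge 2+.
Anion [Re…]: ligand charges -6, Re(V) ⇒ ion charge 1−.
One 2+ cation requires 2 of the 1− anion.

[TaBr(H2O)3I2][ReBr3F3]2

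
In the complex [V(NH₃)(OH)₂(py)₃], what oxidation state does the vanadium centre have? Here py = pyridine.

+2

No counter-ion: the bracketed complex is neutral.
Ligand charges: 2×OH = -2; 1×NH3 neutral; 3×py neutral; sum -2.
V + (-2) = 0 ⇒ V is +2.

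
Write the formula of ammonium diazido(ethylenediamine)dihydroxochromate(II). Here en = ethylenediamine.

(NH4)2[Cr(en)(N3)2(OH)2]

Ligands: 2 azido (N3, -1), 2 hydroxo (OH, -1), 1 ethylenediamine (en, neutral). Ligand charge sum = -4.
With Cr in oxidation state +2, the complex ion is [Cr...]^2−.
Charge balance with ammonium (+1) requires 1 complex ion per 2 ammonium.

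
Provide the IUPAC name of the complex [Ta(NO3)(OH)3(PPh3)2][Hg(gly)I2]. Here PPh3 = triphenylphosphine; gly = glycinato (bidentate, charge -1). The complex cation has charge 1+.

trihydroxonitratobis(triphenylphosphine)tantalum(V) (glycinato)diiodomercurate(II)

Both ions are complex: the cation is named first with the plain metal name, the anion second with the -ate form; each ion's ligands are alphabetised independently.
The complex cation is given as 1+; its ligand charges sum to -4, so Ta = +5.
A 1:1 salt means the anion carries the equal and opposite charge, 1−.
Anion: ligand charges sum to -3; for the ion to be 1−, Hg = +2.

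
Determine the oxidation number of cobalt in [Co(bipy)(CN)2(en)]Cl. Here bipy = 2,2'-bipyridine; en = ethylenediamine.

+3

1 chloride outside the brackets (-1 each) → the complex ion is 1+.
Ligand charges: 1×bipy neutral; 2×CN = -2; 1×en neutral; sum -2.
Co + (-2) = 1+ ⇒ Co is +3.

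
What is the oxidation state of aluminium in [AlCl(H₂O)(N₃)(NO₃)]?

No counter-ion: the bracketed complex is neutral.
Ligand charges: 1×H2O neutral; 1×N3 = -1; 1×Cl = -1; 1×NO3 = -1; sum -3.
Al + (-3) = 0 ⇒ Al is +3.

+3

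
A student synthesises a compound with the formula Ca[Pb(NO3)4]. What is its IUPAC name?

The 1 calcium counter-ion carries a total charge of +2, so each complex ion is 2−.
Ligand charges: 4×nitrato (-1 each); total -4. So Pb + (-4) = 2−, giving Pb = +2.
The complex ion is anionic, so lead takes the -ate form plumbate(II).

calcium tetranitratoplumbate(II)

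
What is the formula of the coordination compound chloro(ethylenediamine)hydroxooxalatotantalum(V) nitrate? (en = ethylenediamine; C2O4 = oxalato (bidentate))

Ligands: 1 ethylenediamine (en, neutral), 1 chloro (Cl, -1), 1 oxalato (C2O4, -2), 1 hydroxo (OH, -1). Ligand charge sum = -4.
With Ta in oxidation state +5, the complex ion is [Ta...]^1+.
Charge balance with nitrate (-1) requires 1 complex ion per 1 nitrate.

[Ta(C2O4)Cl(en)(OH)]NO3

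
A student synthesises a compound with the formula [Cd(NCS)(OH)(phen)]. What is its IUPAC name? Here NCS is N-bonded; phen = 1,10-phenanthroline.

hydroxoisothiocyanato(1,10-phenanthroline)cadmium(II)

There is no counter-ion, so the complex is neutral overall.
Ligand charges: 1×hydroxo (-1 each), 1×isothiocyanato (-1 each), 1×1,10-phenanthroline (neutral); total -2. So Cd + (-2) = 0, giving Cd = +2.
Ligands are named alphabetically: hydroxo before isothiocyanato before phenanthroline.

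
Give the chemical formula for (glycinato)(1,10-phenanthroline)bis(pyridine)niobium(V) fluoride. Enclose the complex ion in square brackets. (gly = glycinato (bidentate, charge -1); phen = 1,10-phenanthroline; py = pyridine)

Ligands: 1 glycinato (gly, -1), 1 1,10-phenanthroline (phen, neutral), 2 pyridine (py, neutral). Ligand charge sum = -1.
With Nb in oxidation state +5, the complex ion is [Nb...]^4+.
Charge balance with fluoride (-1) requires 1 complex ion per 4 fluoride.

[Nb(gly)(phen)(py)2]F4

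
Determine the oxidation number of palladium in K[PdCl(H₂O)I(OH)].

1 potassium outside the brackets (+1 each) → the complex ion is 1−.
Ligand charges: 1×Cl = -1; 1×I = -1; 1×OH = -1; 1×H2O neutral; sum -3.
Pd + (-3) = 1− ⇒ Pd is +2.

+2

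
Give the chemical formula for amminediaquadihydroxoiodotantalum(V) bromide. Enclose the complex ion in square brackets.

[Ta(H2O)2I(NH3)(OH)2]Br2

Ligands: 1 iodo (I, -1), 2 aqua (H2O, neutral), 2 hydroxo (OH, -1), 1 ammine (NH3, neutral). Ligand charge sum = -3.
Charge balance with bromide (-1) requires 1 complex ion per 2 bromide.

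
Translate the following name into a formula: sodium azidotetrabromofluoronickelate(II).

Ligands: 1 azido (N3, -1), 4 bromo (Br, -1), 1 fluoro (F, -1). Ligand charge sum = -6.
Charge balance with sodium (+1) requires 1 complex ion per 4 sodium.

Na4[NiBr4F(N3)]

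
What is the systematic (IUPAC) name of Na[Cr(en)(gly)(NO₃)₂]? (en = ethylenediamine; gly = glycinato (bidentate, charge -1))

sodium (ethylenediamine)(glycinato)dinitratochromate(II)

The 1 sodium counter-ion carries a total charge of +1, so each complex ion is 1−.
Ligand charges: 1×ethylenediamine (neutral), 2×nitrato (-1 each), 1×glycinato (-1 each); total -3. So Cr + (-3) = 1−, giving Cr = +2.
The complex ion is anionic, so chromium takes the -ate form chromate(II).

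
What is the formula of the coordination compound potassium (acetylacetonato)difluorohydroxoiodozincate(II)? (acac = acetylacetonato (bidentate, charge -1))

K3[Zn(acac)F2I(OH)]

Ligands: 2 fluoro (F, -1), 1 iodo (I, -1), 1 hydroxo (OH, -1), 1 acetylacetonato (acac, -1). Ligand charge sum = -5.
Charge balance with potassium (+1) requires 1 complex ion per 3 potassium.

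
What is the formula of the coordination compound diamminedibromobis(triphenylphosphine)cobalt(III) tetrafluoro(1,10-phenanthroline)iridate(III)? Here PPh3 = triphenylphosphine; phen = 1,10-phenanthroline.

[CoBr2(NH3)2(PPh3)2][IrF4(phen)]

Cation [Co…]: ligand charges -2, Co(III) ⇒ ion charge 1+.
Anion [Ir…]: ligand charges -4, Ir(III) ⇒ ion charge 1−.
One 1+ cation balances one 1− anion.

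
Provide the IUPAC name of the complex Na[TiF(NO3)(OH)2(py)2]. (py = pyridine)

The 1 sodium counter-ion carries a total charge of +1, so each complex ion is 1−.
Ligand charges: 1×fluoro (-1 each), 2×hydroxo (-1 each), 2×pyridine (neutral), 1×nitrato (-1 each); total -4. So Ti + (-4) = 1−, giving Ti = +3.
The complex ion is anionic, so titanium takes the -ate form titanate(III).

sodium fluorodihydroxonitratobis(pyridine)titanate(III)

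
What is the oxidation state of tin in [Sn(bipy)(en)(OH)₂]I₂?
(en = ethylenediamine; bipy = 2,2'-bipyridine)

+4

2 iodide outside the brackets (-1 each) → the complex ion is 2+.
Ligand charges: 1×en neutral; 2×OH = -2; 1×bipy neutral; sum -2.
Sn + (-2) = 2+ ⇒ Sn is +4.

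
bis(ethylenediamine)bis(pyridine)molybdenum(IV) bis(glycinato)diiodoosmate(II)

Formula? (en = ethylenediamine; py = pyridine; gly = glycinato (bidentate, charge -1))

Cation [Mo…]: ligand charges 0, Mo(IV) ⇒ ion charge 4+.
Anion [Os…]: ligand charges -4, Os(II) ⇒ ion charge 2−.
One 4+ cation requires 2 of the 2− anion.

[Mo(en)2(py)2][Os(gly)2I2]2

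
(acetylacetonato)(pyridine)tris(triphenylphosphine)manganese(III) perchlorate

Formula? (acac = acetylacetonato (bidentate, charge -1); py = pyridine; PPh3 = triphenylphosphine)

Ligands: 1 acetylacetonato (acac, -1), 1 pyridine (py, neutral), 3 triphenylphosphine (PPh3, neutral). Ligand charge sum = -1.
With Mn in oxidation state +3, the complex ion is [Mn...]^2+.
Charge balance with perchlorate (-1) requires 1 complex ion per 2 perchlorate.

[Mn(acac)(PPh3)3(py)](ClO4)2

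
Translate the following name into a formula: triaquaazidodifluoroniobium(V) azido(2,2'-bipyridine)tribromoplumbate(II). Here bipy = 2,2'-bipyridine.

[NbF2(H2O)3(N3)][Pb(bipy)Br3(N3)]

Cation [Nb…]: ligand charges -3, Nb(V) ⇒ ion charge 2+.
Anion [Pb…]: ligand charges -4, Pb(II) ⇒ ion charge 2−.
One 2+ cation balances one 2− anion.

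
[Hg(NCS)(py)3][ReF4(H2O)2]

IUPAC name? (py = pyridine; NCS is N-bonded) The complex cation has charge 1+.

isothiocyanatotris(pyridine)mercury(II) diaquatetrafluororhenate(III)

The complex cation is given as 1+; its ligand charges sum to -1, so Hg = +2.
A 1:1 salt means the anion carries the equal and opposite charge, 1−.
Anion: ligand charges sum to -4; for the ion to be 1−, Re = +3.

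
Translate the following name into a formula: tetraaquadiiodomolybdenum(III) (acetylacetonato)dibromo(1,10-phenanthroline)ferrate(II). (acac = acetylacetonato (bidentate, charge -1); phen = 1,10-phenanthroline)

[Mo(H2O)4I2][Fe(acac)Br2(phen)]

Cation [Mo…]: ligand charges -2, Mo(III) ⇒ ion charge 1+.
Anion [Fe…]: ligand charges -3, Fe(II) ⇒ ion charge 1−.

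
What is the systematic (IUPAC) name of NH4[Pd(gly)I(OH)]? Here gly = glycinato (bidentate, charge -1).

ammonium (glycinato)hydroxoiodopalladate(II)

The 1 ammonium counter-ion carries a total charge of +1, so each complex ion is 1−.
Ligand charges: 1×hydroxo (-1 each), 1×glycinato (-1 each), 1×iodo (-1 each); total -3. So Pd + (-3) = 1−, giving Pd = +2.
The complex ion is anionic, so palladium takes the -ate form palladate(II).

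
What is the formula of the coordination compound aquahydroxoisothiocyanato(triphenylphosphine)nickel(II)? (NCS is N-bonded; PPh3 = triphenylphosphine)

[Ni(H2O)(NCS)(OH)(PPh3)]

Ligands: 1 aqua (H2O, neutral), 1 isothiocyanato (NCS, -1), 1 hydroxo (OH, -1), 1 triphenylphosphine (PPh3, neutral). Ligand charge sum = -2.
With Ni in oxidation state +2, the complex ion is [Ni...].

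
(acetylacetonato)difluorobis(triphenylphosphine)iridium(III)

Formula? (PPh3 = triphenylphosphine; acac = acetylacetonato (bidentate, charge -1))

[Ir(acac)F2(PPh3)2]

Ligands: 2 fluoro (F, -1), 2 triphenylphosphine (PPh3, neutral), 1 acetylacetonato (acac, -1). Ligand charge sum = -3.
With Ir in oxidation state +3, the complex ion is [Ir...].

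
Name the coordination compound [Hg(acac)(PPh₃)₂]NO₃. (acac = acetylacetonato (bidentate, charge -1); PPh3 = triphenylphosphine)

(acetylacetonato)bis(triphenylphosphine)mercury(II) nitrate

The 1 nitrate counter-ion carries a total charge of -1, so each complex ion is 1+.
Ligand charges: 1×acetylacetonato (-1 each), 2×triphenylphosphine (neutral); total -1. So Hg + (-1) = 1+, giving Hg = +2.
Ligands are named alphabetically: acetylacetonato before triphenylphosphine.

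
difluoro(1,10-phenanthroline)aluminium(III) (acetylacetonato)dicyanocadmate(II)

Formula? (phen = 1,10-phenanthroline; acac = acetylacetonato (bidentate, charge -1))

[AlF2(phen)][Cd(acac)(CN)2]

Cation [Al…]: ligand charges -2, Al(III) ⇒ ion charge 1+.
Anion [Cd…]: ligand charges -3, Cd(II) ⇒ ion charge 1−.
One 1+ cation balances one 1− anion.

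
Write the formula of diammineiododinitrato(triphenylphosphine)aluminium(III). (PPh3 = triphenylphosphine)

[AlI(NH3)2(NO3)2(PPh3)]

Ligands: 2 ammine (NH3, neutral), 1 iodo (I, -1), 1 triphenylphosphine (PPh3, neutral), 2 nitrato (NO3, -1). Ligand charge sum = -3.
With Al in oxidation state +3, the complex ion is [Al...].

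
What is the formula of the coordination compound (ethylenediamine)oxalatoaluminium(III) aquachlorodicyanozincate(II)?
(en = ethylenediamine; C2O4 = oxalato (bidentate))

[Al(C2O4)(en)][ZnCl(CN)2(H2O)]

Cation [Al…]: ligand charges -2, Al(III) ⇒ ion charge 1+.
Anion [Zn…]: ligand charges -3, Zn(II) ⇒ ion charge 1−.
One 1+ cation balances one 1− anion.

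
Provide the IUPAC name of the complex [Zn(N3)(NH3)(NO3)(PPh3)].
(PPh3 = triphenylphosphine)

ammineazidonitrato(triphenylphosphine)zinc(II)

There is no counter-ion, so the complex is neutral overall.
Ligand charges: 1×azido (-1 each), 1×triphenylphosphine (neutral), 1×nitrato (-1 each), 1×ammine (neutral); total -2. So Zn + (-2) = 0, giving Zn = +2.
Ligands are named alphabetically: ammine before azido before nitrato before triphenylphosphine.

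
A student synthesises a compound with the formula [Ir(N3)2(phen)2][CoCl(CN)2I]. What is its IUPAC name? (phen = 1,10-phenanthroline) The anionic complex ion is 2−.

Both ions are complex: the cation is named first with the plain metal name, the anion second with the -ate form; each ion's ligands are alphabetised independently.
The complex anion is given as 2−; its ligand charges sum to -4, so Co = +2.
A 1:1 salt means the cation carries the equal and opposite charge, 2+.
Cation: ligand charges sum to -2; for the ion to be 2+, Ir = +4.

diazidobis(1,10-phenanthroline)iridium(IV) chlorodicyanoiodocobaltate(II)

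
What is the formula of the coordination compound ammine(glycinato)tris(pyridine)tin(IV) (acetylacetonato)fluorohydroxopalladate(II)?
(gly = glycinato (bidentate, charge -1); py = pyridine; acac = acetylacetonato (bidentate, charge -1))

Cation [Sn…]: ligand charges -1, Sn(IV) ⇒ ion charge 3+.
Anion [Pd…]: ligand charges -3, Pd(II) ⇒ ion charge 1−.

[Sn(gly)(NH3)(py)3][Pd(acac)F(OH)]3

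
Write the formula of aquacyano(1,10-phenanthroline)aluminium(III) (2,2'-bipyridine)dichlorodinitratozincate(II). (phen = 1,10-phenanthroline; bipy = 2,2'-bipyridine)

Cation [Al…]: ligand charges -1, Al(III) ⇒ ion charge 2+.
Anion [Zn…]: ligand charges -4, Zn(II) ⇒ ion charge 2−.
One 2+ cation balances one 2− anion.

[Al(CN)(H2O)(phen)][Zn(bipy)Cl2(NO3)2]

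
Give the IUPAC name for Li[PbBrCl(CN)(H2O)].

lithium aquabromochlorocyanoplumbate(II)

The 1 lithium counter-ion carries a total charge of +1, so each complex ion is 1−.
Ligand charges: 1×chloro (-1 each), 1×bromo (-1 each), 1×cyano (-1 each), 1×aqua (neutral); total -3. So Pb + (-3) = 1−, giving Pb = +2.
The complex ion is anionic, so lead takes the -ate form plumbate(II).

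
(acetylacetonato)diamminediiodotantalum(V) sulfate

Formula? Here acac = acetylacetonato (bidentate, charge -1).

[Ta(acac)I2(NH3)2]SO4

Ligands: 2 iodo (I, -1), 2 ammine (NH3, neutral), 1 acetylacetonato (acac, -1). Ligand charge sum = -3.
Charge balance with sulfate (-2) requires 1 complex ion per 1 sulfate.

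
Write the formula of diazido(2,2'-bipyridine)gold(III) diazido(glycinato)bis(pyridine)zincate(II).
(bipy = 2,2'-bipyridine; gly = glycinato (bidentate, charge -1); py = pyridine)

Cation [Au…]: ligand charges -2, Au(III) ⇒ ion charge 1+.
Anion [Zn…]: ligand charges -3, Zn(II) ⇒ ion charge 1−.

[Au(bipy)(N3)2][Zn(gly)(N3)2(py)2]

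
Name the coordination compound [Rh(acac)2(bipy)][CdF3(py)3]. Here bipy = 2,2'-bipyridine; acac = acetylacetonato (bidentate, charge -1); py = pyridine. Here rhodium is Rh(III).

bis(acetylacetonato)(2,2'-bipyridine)rhodium(III) trifluorotris(pyridine)cadmate(II)

Both ions are complex: the cation is named first with the plain metal name, the anion second with the -ate form; each ion's ligands are alphabetised independently.
Rh is given as +3; the cation's ligand charges sum to -2, so the complex cation is 1+.
A 1:1 salt means the anion carries the equal and opposite charge, 1−.
Anion: ligand charges sum to -3; for the ion to be 1−, Cd = +2.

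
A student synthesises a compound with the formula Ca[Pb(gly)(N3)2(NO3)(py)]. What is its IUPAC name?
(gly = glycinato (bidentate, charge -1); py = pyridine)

The 1 calcium counter-ion carries a total charge of +2, so each complex ion is 2−.
Ligand charges: 2×azido (-1 each), 1×glycinato (-1 each), 1×nitrato (-1 each), 1×pyridine (neutral); total -4. So Pb + (-4) = 2−, giving Pb = +2.
Ligands are named alphabetically: azido before glycinato before nitrato before pyridine.
The complex ion is anionic, so lead takes the -ate form plumbate(II).

calcium diazido(glycinato)nitrato(pyridine)plumbate(II)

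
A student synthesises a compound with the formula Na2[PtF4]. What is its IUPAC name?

The 2 sodium counter-ions carry a total charge of +2, so each complex ion is 2−.
Ligand charges: 4×fluoro (-1 each); total -4. So Pt + (-4) = 2−, giving Pt = +2.
The complex ion is anionic, so platinum takes the -ate form platinate(II).

sodium tetrafluoroplatinate(II)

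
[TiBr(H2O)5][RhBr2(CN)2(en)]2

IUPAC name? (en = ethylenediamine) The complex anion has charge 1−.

Both ions are complex: the cation is named first with the plain metal name, the anion second with the -ate form; each ion's ligands are alphabetised independently.
The complex anion is given as 1−; its ligand charges sum to -4, so Rh = +3.
With 2 anions per cation, the cation must be 2×1 = 2+.
Cation: ligand charges sum to -1; for the ion to be 2+, Ti = +3.

pentaaquabromotitanium(III) dibromodicyano(ethylenediamine)rhodate(III)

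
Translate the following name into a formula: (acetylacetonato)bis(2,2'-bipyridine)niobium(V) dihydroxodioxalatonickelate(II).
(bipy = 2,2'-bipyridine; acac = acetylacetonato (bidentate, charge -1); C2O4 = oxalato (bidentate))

[Nb(acac)(bipy)2][Ni(C2O4)2(OH)2]

Cation [Nb…]: ligand charges -1, Nb(V) ⇒ ion charge 4+.
Anion [Ni…]: ligand charges -6, Ni(II) ⇒ ion charge 4−.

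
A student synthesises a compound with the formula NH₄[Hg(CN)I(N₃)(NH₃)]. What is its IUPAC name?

The 1 ammonium counter-ion carries a total charge of +1, so each complex ion is 1−.
Ligand charges: 1×iodo (-1 each), 1×cyano (-1 each), 1×ammine (neutral), 1×azido (-1 each); total -3. So Hg + (-3) = 1−, giving Hg = +2.
Ligands are named alphabetically: ammine before azido before cyano before iodo.
The complex ion is anionic, so mercury takes the -ate form mercurate(II).

ammonium ammineazidocyanoiodomercurate(II)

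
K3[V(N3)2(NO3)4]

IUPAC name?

The 3 potassium counter-ions carry a total charge of +3, so each complex ion is 3−.
Ligand charges: 4×nitrato (-1 each), 2×azido (-1 each); total -6. So V + (-6) = 3−, giving V = +3.
The complex ion is anionic, so vanadium takes the -ate form vanadate(III).

potassium diazidotetranitratovanadate(III)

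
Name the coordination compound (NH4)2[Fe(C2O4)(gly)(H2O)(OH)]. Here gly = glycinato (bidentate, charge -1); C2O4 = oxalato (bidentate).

ammonium aqua(glycinato)hydroxooxalatoferrate(II)

The 2 ammonium counter-ions carry a total charge of +2, so each complex ion is 2−.
Ligand charges: 1×glycinato (-1 each), 1×aqua (neutral), 1×hydroxo (-1 each), 1×oxalato (-2 each); total -4. So Fe + (-4) = 2−, giving Fe = +2.
The complex ion is anionic, so iron takes the -ate form ferrate(II).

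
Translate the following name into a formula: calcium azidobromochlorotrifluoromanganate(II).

Ca2[MnBrClF3(N3)]

Ligands: 1 azido (N3, -1), 1 chloro (Cl, -1), 3 fluoro (F, -1), 1 bromo (Br, -1). Ligand charge sum = -6.
With Mn in oxidation state +2, the complex ion is [Mn...]^4−.
Charge balance with calcium (+2) requires 1 complex ion per 2 calcium.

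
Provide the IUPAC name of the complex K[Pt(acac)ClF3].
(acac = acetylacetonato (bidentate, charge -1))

The 1 potassium counter-ion carries a total charge of +1, so each complex ion is 1−.
Ligand charges: 3×fluoro (-1 each), 1×acetylacetonato (-1 each), 1×chloro (-1 each); total -5. So Pt + (-5) = 1−, giving Pt = +4.
The complex ion is anionic, so platinum takes the -ate form platinate(IV).

potassium (acetylacetonato)chlorotrifluoroplatinate(IV)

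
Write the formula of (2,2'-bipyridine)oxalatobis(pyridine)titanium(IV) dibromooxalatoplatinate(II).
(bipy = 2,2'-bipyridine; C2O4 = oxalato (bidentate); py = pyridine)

Cation [Ti…]: ligand charges -2, Ti(IV) ⇒ ion charge 2+.
Anion [Pt…]: ligand charges -4, Pt(II) ⇒ ion charge 2−.
One 2+ cation balances one 2− anion.

[Ti(bipy)(C2O4)(py)2][PtBr2(C2O4)]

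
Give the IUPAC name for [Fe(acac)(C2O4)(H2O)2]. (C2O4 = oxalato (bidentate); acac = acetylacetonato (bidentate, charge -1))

(acetylacetonato)diaquaoxalatoiron(III)

There is no counter-ion, so the complex is neutral overall.
Ligand charges: 2×aqua (neutral), 1×oxalato (-2 each), 1×acetylacetonato (-1 each); total -3. So Fe + (-3) = 0, giving Fe = +3.
Ligands are named alphabetically: acetylacetonato before aqua before oxalato.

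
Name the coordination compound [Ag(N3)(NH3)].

ammineazidosilver(I)

There is no counter-ion, so the complex is neutral overall.
Ligand charges: 1×azido (-1 each), 1×ammine (neutral); total -1. So Ag + (-1) = 0, giving Ag = +1.
Ligands are named alphabetically: ammine before azido.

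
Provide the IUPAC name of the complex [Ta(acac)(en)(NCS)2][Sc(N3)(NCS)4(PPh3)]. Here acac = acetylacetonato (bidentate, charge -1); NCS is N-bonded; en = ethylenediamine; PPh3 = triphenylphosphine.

Both ions are complex: the cation is named first with the plain metal name, the anion second with the -ate form; each ion's ligands are alphabetised independently.
Scandium is always +3 in its complexes; the anion's ligand charges sum to -5, so the complex anion is 2−.
A 1:1 salt means the cation carries the equal and opposite charge, 2+.
Cation: ligand charges sum to -3; for the ion to be 2+, Ta = +5.

(acetylacetonato)(ethylenediamine)diisothiocyanatotantalum(V) azidotetraisothiocyanato(triphenylphosphine)scandate(III)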